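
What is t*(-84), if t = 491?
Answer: -41244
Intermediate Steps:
t*(-84) = 491*(-84) = -41244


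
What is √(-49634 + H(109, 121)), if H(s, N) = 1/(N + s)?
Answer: I*√2625638370/230 ≈ 222.79*I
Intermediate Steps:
√(-49634 + H(109, 121)) = √(-49634 + 1/(121 + 109)) = √(-49634 + 1/230) = √(-11415819/230) = I*√2625638370/230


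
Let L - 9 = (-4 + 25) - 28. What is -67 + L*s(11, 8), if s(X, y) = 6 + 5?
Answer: -45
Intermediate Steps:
s(X, y) = 11
L = 2 (L = 9 + ((-4 + 25) - 28) = 9 + (21 - 28) = 9 - 7 = 2)
-67 + L*s(11, 8) = -67 + 2*11 = -67 + 22 = -45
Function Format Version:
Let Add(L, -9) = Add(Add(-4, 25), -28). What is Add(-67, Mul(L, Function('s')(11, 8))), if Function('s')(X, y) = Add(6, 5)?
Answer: -45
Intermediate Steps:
Function('s')(X, y) = 11
L = 2 (L = Add(9, Add(Add(-4, 25), -28)) = Add(9, Add(21, -28)) = Add(9, -7) = 2)
Add(-67, Mul(L, Function('s')(11, 8))) = Add(-67, Mul(2, 11)) = Add(-67, 22) = -45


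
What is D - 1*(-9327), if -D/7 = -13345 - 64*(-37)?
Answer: 86166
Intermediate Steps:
D = 76839 (D = -7*(-13345 - 64*(-37)) = -7*(-13345 - 1*(-2368)) = -7*(-13345 + 2368) = -7*(-10977) = 76839)
D - 1*(-9327) = 76839 - 1*(-9327) = 76839 + 9327 = 86166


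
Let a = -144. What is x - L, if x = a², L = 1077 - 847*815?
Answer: 709964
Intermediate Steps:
L = -689228 (L = 1077 - 690305 = -689228)
x = 20736 (x = (-144)² = 20736)
x - L = 20736 - 1*(-689228) = 20736 + 689228 = 709964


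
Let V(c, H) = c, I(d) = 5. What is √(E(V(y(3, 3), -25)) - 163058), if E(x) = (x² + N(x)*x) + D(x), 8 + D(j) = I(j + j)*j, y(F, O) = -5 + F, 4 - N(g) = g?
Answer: 2*I*√40771 ≈ 403.84*I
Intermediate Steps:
N(g) = 4 - g
D(j) = -8 + 5*j
E(x) = -8 + x² + 5*x + x*(4 - x) (E(x) = (x² + (4 - x)*x) + (-8 + 5*x) = (x² + x*(4 - x)) + (-8 + 5*x) = -8 + x² + 5*x + x*(4 - x))
√(E(V(y(3, 3), -25)) - 163058) = √((-8 + 9*(-5 + 3)) - 163058) = √((-8 + 9*(-2)) - 163058) = √((-8 - 18) - 163058) = √(-26 - 163058) = √(-163084) = 2*I*√40771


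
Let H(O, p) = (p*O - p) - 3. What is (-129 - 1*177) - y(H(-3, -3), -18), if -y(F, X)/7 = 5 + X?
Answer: -397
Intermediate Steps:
H(O, p) = -3 - p + O*p (H(O, p) = (O*p - p) - 3 = (-p + O*p) - 3 = -3 - p + O*p)
y(F, X) = -35 - 7*X (y(F, X) = -7*(5 + X) = -35 - 7*X)
(-129 - 1*177) - y(H(-3, -3), -18) = (-129 - 1*177) - (-35 - 7*(-18)) = (-129 - 177) - (-35 + 126) = -306 - 1*91 = -306 - 91 = -397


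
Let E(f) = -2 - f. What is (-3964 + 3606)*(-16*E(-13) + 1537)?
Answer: -487238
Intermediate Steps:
(-3964 + 3606)*(-16*E(-13) + 1537) = (-3964 + 3606)*(-16*(-2 - 1*(-13)) + 1537) = -358*(-16*(-2 + 13) + 1537) = -358*(-16*11 + 1537) = -358*(-176 + 1537) = -358*1361 = -487238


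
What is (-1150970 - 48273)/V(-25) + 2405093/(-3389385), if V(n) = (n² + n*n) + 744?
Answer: -4069491990997/6758433690 ≈ -602.14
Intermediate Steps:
V(n) = 744 + 2*n² (V(n) = (n² + n²) + 744 = 2*n² + 744 = 744 + 2*n²)
(-1150970 - 48273)/V(-25) + 2405093/(-3389385) = (-1150970 - 48273)/(744 + 2*(-25)²) + 2405093/(-3389385) = -1199243/(744 + 2*625) + 2405093*(-1/3389385) = -1199243/(744 + 1250) - 2405093/3389385 = -1199243/1994 - 2405093/3389385 = -4069491990997/6758433690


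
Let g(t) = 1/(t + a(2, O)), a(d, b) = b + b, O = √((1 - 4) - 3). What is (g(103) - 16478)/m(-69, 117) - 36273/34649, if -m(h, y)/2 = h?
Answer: (-1151903792*√6 + 59323010639*I)/(4781562*(-103*I + 2*√6)) ≈ -120.45 - 3.3397e-6*I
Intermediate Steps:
O = I*√6 (O = √(-3 - 3) = √(-6) = I*√6 ≈ 2.4495*I)
a(d, b) = 2*b
m(h, y) = -2*h
g(t) = 1/(t + 2*I*√6) (g(t) = 1/(t + 2*(I*√6)) = 1/(t + 2*I*√6))
(g(103) - 16478)/m(-69, 117) - 36273/34649 = (1/(103 + 2*I*√6) - 16478)/((-2*(-69))) - 36273/34649 = (-16478 + 1/(103 + 2*I*√6))/138 - 36273*1/34649 = (-16478 + 1/(103 + 2*I*√6))*(1/138) - 36273/34649 = (-8239/69 + 1/(138*(103 + 2*I*√6))) - 36273/34649 = -287975948/2390781 + 1/(138*(103 + 2*I*√6))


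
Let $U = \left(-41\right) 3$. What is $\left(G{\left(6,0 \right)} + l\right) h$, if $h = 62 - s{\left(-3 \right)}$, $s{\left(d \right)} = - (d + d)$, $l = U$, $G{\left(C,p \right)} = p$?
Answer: $-6888$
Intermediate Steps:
$U = -123$
$l = -123$
$s{\left(d \right)} = - 2 d$
$h = 56$ ($h = 62 - \left(-2\right) \left(-3\right) = 62 - 6 = 56$)
$\left(G{\left(6,0 \right)} + l\right) h = \left(0 - 123\right) 56 = \left(-123\right) 56 = -6888$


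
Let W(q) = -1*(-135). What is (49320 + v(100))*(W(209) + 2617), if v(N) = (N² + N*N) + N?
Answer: 191043840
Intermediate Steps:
v(N) = N + 2*N² (v(N) = (N² + N²) + N = 2*N² + N = N + 2*N²)
W(q) = 135
(49320 + v(100))*(W(209) + 2617) = (49320 + 100*(1 + 2*100))*(135 + 2617) = (49320 + 100*(1 + 200))*2752 = (49320 + 100*201)*2752 = (49320 + 20100)*2752 = 69420*2752 = 191043840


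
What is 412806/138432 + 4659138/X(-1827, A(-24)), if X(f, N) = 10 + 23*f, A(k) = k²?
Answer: -104605233125/969277792 ≈ -107.92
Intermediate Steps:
412806/138432 + 4659138/X(-1827, A(-24)) = 412806/138432 + 4659138/(10 + 23*(-1827)) = 412806*(1/138432) + 4659138/(10 - 42021) = 68801/23072 + 4659138/(-42011) = 68801/23072 + 4659138*(-1/42011) = 68801/23072 - 4659138/42011 = -104605233125/969277792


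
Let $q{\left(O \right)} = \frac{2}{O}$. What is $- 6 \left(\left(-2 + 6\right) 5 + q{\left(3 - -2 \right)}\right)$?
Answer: $- \frac{612}{5} \approx -122.4$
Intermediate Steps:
$- 6 \left(\left(-2 + 6\right) 5 + q{\left(3 - -2 \right)}\right) = - 6 \left(\left(-2 + 6\right) 5 + \frac{2}{3 - -2}\right) = - 6 \left(4 \cdot 5 + \frac{2}{3 + 2}\right) = - 6 \left(20 + \frac{2}{5}\right) = \left(-6\right) \frac{102}{5} = - \frac{612}{5}$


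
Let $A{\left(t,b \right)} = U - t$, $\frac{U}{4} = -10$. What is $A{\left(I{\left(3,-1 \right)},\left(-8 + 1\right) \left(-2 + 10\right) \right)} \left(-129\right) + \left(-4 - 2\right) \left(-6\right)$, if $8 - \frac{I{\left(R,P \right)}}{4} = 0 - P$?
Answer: $8808$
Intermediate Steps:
$I{\left(R,P \right)} = 32 + 4 P$ ($I{\left(R,P \right)} = 32 - 4 \left(0 - P\right) = 32 - 4 \left(- P\right) = 32 + 4 P$)
$U = -40$ ($U = 4 \left(-10\right) = -40$)
$A{\left(t,b \right)} = -40 - t$
$A{\left(I{\left(3,-1 \right)},\left(-8 + 1\right) \left(-2 + 10\right) \right)} \left(-129\right) + \left(-4 - 2\right) \left(-6\right) = \left(-40 - \left(32 + 4 \left(-1\right)\right)\right) \left(-129\right) + \left(-4 - 2\right) \left(-6\right) = \left(-40 - \left(32 - 4\right)\right) \left(-129\right) - -36 = \left(-40 - 28\right) \left(-129\right) + 36 = \left(-68\right) \left(-129\right) + 36 = 8772 + 36 = 8808$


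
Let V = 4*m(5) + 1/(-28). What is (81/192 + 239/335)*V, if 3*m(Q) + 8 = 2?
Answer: -1095345/120064 ≈ -9.1230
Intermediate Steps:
m(Q) = -2 (m(Q) = -8/3 + (⅓)*2 = -8/3 + ⅔ = -2)
V = -225/28 (V = 4*(-2) + 1/(-28) = -8 - 1/28 = -225/28 ≈ -8.0357)
(81/192 + 239/335)*V = (81/192 + 239/335)*(-225/28) = (81*(1/192) + 239*(1/335))*(-225/28) = (27/64 + 239/335)*(-225/28) = (24341/21440)*(-225/28) = -1095345/120064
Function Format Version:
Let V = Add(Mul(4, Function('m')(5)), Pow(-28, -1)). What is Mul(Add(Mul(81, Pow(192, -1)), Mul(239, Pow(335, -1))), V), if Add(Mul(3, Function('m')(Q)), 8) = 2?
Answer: Rational(-1095345, 120064) ≈ -9.1230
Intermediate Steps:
Function('m')(Q) = -2 (Function('m')(Q) = Add(Rational(-8, 3), Mul(Rational(1, 3), 2)) = Add(Rational(-8, 3), Rational(2, 3)) = -2)
V = Rational(-225, 28) (V = Add(Mul(4, -2), Pow(-28, -1)) = Add(-8, Rational(-1, 28)) = Rational(-225, 28) ≈ -8.0357)
Mul(Add(Mul(81, Pow(192, -1)), Mul(239, Pow(335, -1))), V) = Mul(Add(Mul(81, Pow(192, -1)), Mul(239, Pow(335, -1))), Rational(-225, 28)) = Mul(Add(Mul(81, Rational(1, 192)), Mul(239, Rational(1, 335))), Rational(-225, 28)) = Mul(Add(Rational(27, 64), Rational(239, 335)), Rational(-225, 28)) = Mul(Rational(24341, 21440), Rational(-225, 28)) = Rational(-1095345, 120064)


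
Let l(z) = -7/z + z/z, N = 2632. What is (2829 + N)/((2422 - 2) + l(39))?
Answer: 212979/94412 ≈ 2.2558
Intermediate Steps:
l(z) = 1 - 7/z (l(z) = -7/z + 1 = 1 - 7/z)
(2829 + N)/((2422 - 2) + l(39)) = (2829 + 2632)/((2422 - 2) + (-7 + 39)/39) = 5461/(2420 + (1/39)*32) = 5461/(2420 + 32/39) = 5461/(94412/39) = 5461*(39/94412) = 212979/94412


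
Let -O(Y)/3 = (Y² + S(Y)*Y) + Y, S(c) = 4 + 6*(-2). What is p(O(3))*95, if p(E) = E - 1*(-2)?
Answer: 3610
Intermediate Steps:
S(c) = -8 (S(c) = 4 - 12 = -8)
O(Y) = -3*Y² + 21*Y (O(Y) = -3*((Y² - 8*Y) + Y) = -3*(Y² - 7*Y) = -3*Y² + 21*Y)
p(E) = 2 + E (p(E) = E + 2 = 2 + E)
p(O(3))*95 = (2 + 3*3*(7 - 1*3))*95 = (2 + 3*3*(7 - 3))*95 = (2 + 3*3*4)*95 = (2 + 36)*95 = 38*95 = 3610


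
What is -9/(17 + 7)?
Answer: -3/8 ≈ -0.37500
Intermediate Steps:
-9/(17 + 7) = -9/24 = (1/24)*(-9) = -3/8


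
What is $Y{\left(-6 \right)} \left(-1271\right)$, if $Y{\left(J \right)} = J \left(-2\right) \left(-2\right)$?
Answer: $30504$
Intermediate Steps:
$Y{\left(J \right)} = 4 J$ ($Y{\left(J \right)} = - 2 J \left(-2\right) = 4 J$)
$Y{\left(-6 \right)} \left(-1271\right) = 4 \left(-6\right) \left(-1271\right) = \left(-24\right) \left(-1271\right) = 30504$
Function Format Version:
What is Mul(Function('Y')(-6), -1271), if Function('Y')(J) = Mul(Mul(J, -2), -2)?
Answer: 30504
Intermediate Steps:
Function('Y')(J) = Mul(4, J) (Function('Y')(J) = Mul(Mul(-2, J), -2) = Mul(4, J))
Mul(Function('Y')(-6), -1271) = Mul(Mul(4, -6), -1271) = Mul(-24, -1271) = 30504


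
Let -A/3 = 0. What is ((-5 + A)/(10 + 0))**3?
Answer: -1/8 ≈ -0.12500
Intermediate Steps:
A = 0 (A = -3*0 = 0)
((-5 + A)/(10 + 0))**3 = ((-5 + 0)/(10 + 0))**3 = (-5/10)**3 = (-5*1/10)**3 = (-1/2)**3 = -1/8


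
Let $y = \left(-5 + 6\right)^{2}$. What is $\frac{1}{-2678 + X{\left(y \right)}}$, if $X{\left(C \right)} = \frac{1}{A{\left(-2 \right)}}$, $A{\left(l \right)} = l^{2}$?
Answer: $- \frac{4}{10711} \approx -0.00037345$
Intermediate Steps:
$y = 1$ ($y = 1^{2} = 1$)
$X{\left(C \right)} = \frac{1}{4}$ ($X{\left(C \right)} = \frac{1}{\left(-2\right)^{2}} = \frac{1}{4}$)
$\frac{1}{-2678 + X{\left(y \right)}} = \frac{1}{-2678 + \frac{1}{4}} = \frac{1}{- \frac{10711}{4}} = - \frac{4}{10711}$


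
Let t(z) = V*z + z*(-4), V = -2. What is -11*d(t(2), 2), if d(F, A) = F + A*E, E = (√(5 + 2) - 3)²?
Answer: -220 + 132*√7 ≈ 129.24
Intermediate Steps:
E = (-3 + √7)² (E = (√7 - 3)² = (-3 + √7)² ≈ 0.12549)
t(z) = -6*z (t(z) = -2*z + z*(-4) = -2*z - 4*z = -6*z)
d(F, A) = F + A*(3 - √7)²
-11*d(t(2), 2) = -11*(-6*2 + 2*(3 - √7)²) = -11*(-12 + 2*(3 - √7)²) = 132 - 22*(3 - √7)²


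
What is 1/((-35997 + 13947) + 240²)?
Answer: 1/35550 ≈ 2.8129e-5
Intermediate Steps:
1/((-35997 + 13947) + 240²) = 1/(-22050 + 57600) = 1/35550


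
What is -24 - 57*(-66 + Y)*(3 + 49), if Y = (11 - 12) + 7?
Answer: 177816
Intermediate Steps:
Y = 6 (Y = -1 + 7 = 6)
-24 - 57*(-66 + Y)*(3 + 49) = -24 - 57*(-66 + 6)*(3 + 49) = -24 - (-3420)*52 = -24 - 57*(-3120) = -24 + 177840 = 177816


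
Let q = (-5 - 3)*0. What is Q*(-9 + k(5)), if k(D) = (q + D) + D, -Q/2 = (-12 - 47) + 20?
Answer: 78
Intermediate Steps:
Q = 78 (Q = -2*((-12 - 47) + 20) = -2*(-59 + 20) = -2*(-39) = 78)
q = 0 (q = -8*0 = 0)
k(D) = 2*D (k(D) = (0 + D) + D = D + D = 2*D)
Q*(-9 + k(5)) = 78*(-9 + 2*5) = 78*(-9 + 10) = 78*1 = 78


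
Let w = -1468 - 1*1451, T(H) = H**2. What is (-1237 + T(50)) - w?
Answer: 4182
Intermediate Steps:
w = -2919 (w = -1468 - 1451 = -2919)
(-1237 + T(50)) - w = (-1237 + 50**2) - 1*(-2919) = (-1237 + 2500) + 2919 = 1263 + 2919 = 4182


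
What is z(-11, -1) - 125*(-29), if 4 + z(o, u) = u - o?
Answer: 3631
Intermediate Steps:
z(o, u) = -4 + u - o (z(o, u) = -4 + (u - o) = -4 + u - o)
z(-11, -1) - 125*(-29) = (-4 - 1 - 1*(-11)) - 125*(-29) = (-4 - 1 + 11) + 3625 = 6 + 3625 = 3631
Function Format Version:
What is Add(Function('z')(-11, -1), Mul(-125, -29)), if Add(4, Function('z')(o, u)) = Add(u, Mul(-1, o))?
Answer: 3631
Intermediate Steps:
Function('z')(o, u) = Add(-4, u, Mul(-1, o)) (Function('z')(o, u) = Add(-4, Add(u, Mul(-1, o))) = Add(-4, u, Mul(-1, o)))
Add(Function('z')(-11, -1), Mul(-125, -29)) = Add(Add(-4, -1, Mul(-1, -11)), Mul(-125, -29)) = Add(Add(-4, -1, 11), 3625) = Add(6, 3625) = 3631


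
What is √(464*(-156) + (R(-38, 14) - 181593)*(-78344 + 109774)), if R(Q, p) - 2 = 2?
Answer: I*√5707414654 ≈ 75547.0*I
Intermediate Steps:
R(Q, p) = 4 (R(Q, p) = 2 + 2 = 4)
√(464*(-156) + (R(-38, 14) - 181593)*(-78344 + 109774)) = √(464*(-156) + (4 - 181593)*(-78344 + 109774)) = √(-72384 - 181589*31430) = √(-72384 - 5707342270) = √(-5707414654) = I*√5707414654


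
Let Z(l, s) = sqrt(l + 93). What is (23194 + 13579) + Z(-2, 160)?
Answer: 36773 + sqrt(91) ≈ 36783.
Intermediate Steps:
Z(l, s) = sqrt(93 + l)
(23194 + 13579) + Z(-2, 160) = (23194 + 13579) + sqrt(93 - 2) = 36773 + sqrt(91)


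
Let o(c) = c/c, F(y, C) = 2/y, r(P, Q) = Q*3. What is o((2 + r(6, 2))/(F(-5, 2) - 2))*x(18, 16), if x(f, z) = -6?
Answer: -6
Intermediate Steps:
r(P, Q) = 3*Q
o(c) = 1
o((2 + r(6, 2))/(F(-5, 2) - 2))*x(18, 16) = 1*(-6) = -6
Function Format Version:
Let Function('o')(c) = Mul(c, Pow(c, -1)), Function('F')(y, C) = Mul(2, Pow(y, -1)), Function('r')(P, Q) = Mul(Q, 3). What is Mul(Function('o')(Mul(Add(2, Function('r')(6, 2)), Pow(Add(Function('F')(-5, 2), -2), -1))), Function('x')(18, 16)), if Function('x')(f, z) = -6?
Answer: -6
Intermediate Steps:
Function('r')(P, Q) = Mul(3, Q)
Function('o')(c) = 1
Mul(Function('o')(Mul(Add(2, Function('r')(6, 2)), Pow(Add(Function('F')(-5, 2), -2), -1))), Function('x')(18, 16)) = Mul(1, -6) = -6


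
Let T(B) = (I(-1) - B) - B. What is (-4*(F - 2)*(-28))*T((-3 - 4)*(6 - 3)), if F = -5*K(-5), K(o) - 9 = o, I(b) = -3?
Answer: -96096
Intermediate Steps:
K(o) = 9 + o
F = -20 (F = -5*(9 - 5) = -5*4 = -20)
T(B) = -3 - 2*B (T(B) = (-3 - B) - B = -3 - 2*B)
(-4*(F - 2)*(-28))*T((-3 - 4)*(6 - 3)) = (-4*(-20 - 2)*(-28))*(-3 - 2*(-3 - 4)*(6 - 3)) = (-4*(-22)*(-28))*(-3 - (-14)*3) = (88*(-28))*(-3 - 2*(-21)) = -2464*(-3 + 42) = -2464*39 = -96096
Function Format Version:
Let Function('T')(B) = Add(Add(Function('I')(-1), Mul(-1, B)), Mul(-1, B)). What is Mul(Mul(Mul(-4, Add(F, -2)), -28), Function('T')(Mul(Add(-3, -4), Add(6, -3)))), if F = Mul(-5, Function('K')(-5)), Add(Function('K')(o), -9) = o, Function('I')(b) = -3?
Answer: -96096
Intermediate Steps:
Function('K')(o) = Add(9, o)
F = -20 (F = Mul(-5, Add(9, -5)) = Mul(-5, 4) = -20)
Function('T')(B) = Add(-3, Mul(-2, B)) (Function('T')(B) = Add(Add(-3, Mul(-1, B)), Mul(-1, B)) = Add(-3, Mul(-2, B)))
Mul(Mul(Mul(-4, Add(F, -2)), -28), Function('T')(Mul(Add(-3, -4), Add(6, -3)))) = Mul(Mul(Mul(-4, Add(-20, -2)), -28), Add(-3, Mul(-2, Mul(Add(-3, -4), Add(6, -3))))) = Mul(Mul(Mul(-4, -22), -28), Add(-3, Mul(-2, Mul(-7, 3)))) = Mul(Mul(88, -28), Add(-3, Mul(-2, -21))) = Mul(-2464, Add(-3, 42)) = Mul(-2464, 39) = -96096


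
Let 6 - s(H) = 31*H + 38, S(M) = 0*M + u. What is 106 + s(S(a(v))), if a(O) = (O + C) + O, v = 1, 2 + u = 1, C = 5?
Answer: 105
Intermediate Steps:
u = -1 (u = -2 + 1 = -1)
a(O) = 5 + 2*O (a(O) = (O + 5) + O = (5 + O) + O = 5 + 2*O)
S(M) = -1 (S(M) = 0*M - 1 = 0 - 1 = -1)
s(H) = -32 - 31*H (s(H) = 6 - (31*H + 38) = 6 - (38 + 31*H) = 6 + (-38 - 31*H) = -32 - 31*H)
106 + s(S(a(v))) = 106 + (-32 - 31*(-1)) = 106 + (-32 + 31) = 106 - 1 = 105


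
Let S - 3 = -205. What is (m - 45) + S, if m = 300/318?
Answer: -13041/53 ≈ -246.06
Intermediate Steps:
m = 50/53 (m = 300*(1/318) = 50/53 ≈ 0.94340)
S = -202 (S = 3 - 205 = -202)
(m - 45) + S = (50/53 - 45) - 202 = -2335/53 - 202 = -13041/53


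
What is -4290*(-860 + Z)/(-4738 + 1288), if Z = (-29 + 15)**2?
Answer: -94952/115 ≈ -825.67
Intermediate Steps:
Z = 196 (Z = (-14)**2 = 196)
-4290*(-860 + Z)/(-4738 + 1288) = -4290*(-860 + 196)/(-4738 + 1288) = -4290/((-3450/(-664))) = -4290/((-3450*(-1/664))) = -4290/1725/332 = -4290*332/1725 = -94952/115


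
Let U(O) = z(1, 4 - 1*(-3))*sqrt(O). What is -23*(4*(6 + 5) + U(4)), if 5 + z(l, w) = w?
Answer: -1104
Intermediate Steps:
z(l, w) = -5 + w
U(O) = 2*sqrt(O) (U(O) = (-5 + (4 - 1*(-3)))*sqrt(O) = (-5 + (4 + 3))*sqrt(O) = (-5 + 7)*sqrt(O) = 2*sqrt(O))
-23*(4*(6 + 5) + U(4)) = -23*(4*(6 + 5) + 2*sqrt(4)) = -23*(4*11 + 2*2) = -23*(44 + 4) = -23*48 = -1104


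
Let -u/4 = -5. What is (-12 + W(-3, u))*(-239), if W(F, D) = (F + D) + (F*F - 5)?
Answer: -2151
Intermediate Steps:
u = 20 (u = -4*(-5) = 20)
W(F, D) = -5 + D + F + F² (W(F, D) = (D + F) + (F² - 5) = (D + F) + (-5 + F²) = -5 + D + F + F²)
(-12 + W(-3, u))*(-239) = (-12 + (-5 + 20 - 3 + (-3)²))*(-239) = (-12 + (-5 + 20 - 3 + 9))*(-239) = (-12 + 21)*(-239) = 9*(-239) = -2151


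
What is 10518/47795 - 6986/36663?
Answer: 427484/14481885 ≈ 0.029519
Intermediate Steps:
10518/47795 - 6986/36663 = 427484/14481885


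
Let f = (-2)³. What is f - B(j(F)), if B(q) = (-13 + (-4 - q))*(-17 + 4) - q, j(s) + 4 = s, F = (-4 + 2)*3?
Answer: -109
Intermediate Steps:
F = -6 (F = -2*3 = -6)
j(s) = -4 + s
B(q) = 221 + 12*q (B(q) = (-17 - q)*(-13) - q = (221 + 13*q) - q = 221 + 12*q)
f = -8
f - B(j(F)) = -8 - (221 + 12*(-4 - 6)) = -8 - (221 + 12*(-10)) = -8 - (221 - 120) = -8 - 1*101 = -8 - 101 = -109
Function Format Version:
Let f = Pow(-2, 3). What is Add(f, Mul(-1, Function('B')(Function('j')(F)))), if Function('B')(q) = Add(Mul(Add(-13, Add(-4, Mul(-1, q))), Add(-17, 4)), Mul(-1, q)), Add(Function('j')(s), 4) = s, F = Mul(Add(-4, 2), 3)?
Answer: -109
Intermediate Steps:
F = -6 (F = Mul(-2, 3) = -6)
Function('j')(s) = Add(-4, s)
Function('B')(q) = Add(221, Mul(12, q)) (Function('B')(q) = Add(Mul(Add(-17, Mul(-1, q)), -13), Mul(-1, q)) = Add(Add(221, Mul(13, q)), Mul(-1, q)) = Add(221, Mul(12, q)))
f = -8
Add(f, Mul(-1, Function('B')(Function('j')(F)))) = Add(-8, Mul(-1, Add(221, Mul(12, Add(-4, -6))))) = Add(-8, Mul(-1, Add(221, Mul(12, -10)))) = Add(-8, Mul(-1, Add(221, -120))) = Add(-8, Mul(-1, 101)) = Add(-8, -101) = -109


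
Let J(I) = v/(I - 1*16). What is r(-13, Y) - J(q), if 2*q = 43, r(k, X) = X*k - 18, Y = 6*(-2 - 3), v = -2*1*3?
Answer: 4104/11 ≈ 373.09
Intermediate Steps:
v = -6 (v = -2*3 = -6)
Y = -30 (Y = 6*(-5) = -30)
r(k, X) = -18 + X*k
q = 43/2 (q = (½)*43 = 43/2 ≈ 21.500)
J(I) = -6/(-16 + I) (J(I) = -6/(I - 1*16) = -6/(I - 16) = -6/(-16 + I))
r(-13, Y) - J(q) = (-18 - 30*(-13)) - (-6)/(-16 + 43/2) = (-18 + 390) - (-6)/11/2 = 372 - (-6)*2/11 = 372 - 1*(-12/11) = 372 + 12/11 = 4104/11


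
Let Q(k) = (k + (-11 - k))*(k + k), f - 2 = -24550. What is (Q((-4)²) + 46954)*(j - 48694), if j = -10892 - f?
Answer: -1632840876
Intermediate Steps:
f = -24548 (f = 2 - 24550 = -24548)
j = 13656 (j = -10892 - 1*(-24548) = -10892 + 24548 = 13656)
Q(k) = -22*k
(Q((-4)²) + 46954)*(j - 48694) = (-22*(-4)² + 46954)*(13656 - 48694) = (-22*16 + 46954)*(-35038) = (-352 + 46954)*(-35038) = 46602*(-35038) = -1632840876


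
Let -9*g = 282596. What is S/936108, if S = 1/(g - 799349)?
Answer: -1/777670368844 ≈ -1.2859e-12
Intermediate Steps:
g = -282596/9 (g = -⅑*282596 = -282596/9 ≈ -31400.)
S = -9/7476737 (S = 1/(-282596/9 - 799349) = 1/(-7476737/9) = -9/7476737 ≈ -1.2037e-6)
S/936108 = -9/7476737/936108 = -9/7476737*1/936108 = -1/777670368844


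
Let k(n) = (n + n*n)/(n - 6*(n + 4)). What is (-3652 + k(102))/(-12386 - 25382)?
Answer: 326779/3361352 ≈ 0.097216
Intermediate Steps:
k(n) = (n + n²)/(-24 - 5*n) (k(n) = (n + n²)/(n - 6*(4 + n)) = (n + n²)/(n + (-24 - 6*n)) = (n + n²)/(-24 - 5*n))
(-3652 + k(102))/(-12386 - 25382) = (-3652 - 1*102*(1 + 102)/(24 + 5*102))/(-12386 - 25382) = (-3652 - 1*102*103/(24 + 510))/(-37768) = (-3652 - 1*102*103/534)*(-1/37768) = (-3652 - 1*102*1/534*103)*(-1/37768) = (-3652 - 1751/89)*(-1/37768) = -326779/89*(-1/37768) = 326779/3361352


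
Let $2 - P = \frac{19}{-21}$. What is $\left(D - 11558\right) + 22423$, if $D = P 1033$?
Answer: $\frac{291178}{21} \approx 13866.0$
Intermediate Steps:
$P = \frac{61}{21}$ ($P = 2 - \frac{19}{-21} = 2 - 19 \left(- \frac{1}{21}\right) = 2 - - \frac{19}{21} = 2 + \frac{19}{21} = \frac{61}{21} \approx 2.9048$)
$D = \frac{63013}{21}$ ($D = \frac{61}{21} \cdot 1033 = \frac{63013}{21} \approx 3000.6$)
$\left(D - 11558\right) + 22423 = \left(\frac{63013}{21} - 11558\right) + 22423 = - \frac{179705}{21} + 22423 = \frac{291178}{21}$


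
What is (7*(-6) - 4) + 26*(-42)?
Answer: -1138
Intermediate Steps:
(7*(-6) - 4) + 26*(-42) = (-42 - 4) - 1092 = -46 - 1092 = -1138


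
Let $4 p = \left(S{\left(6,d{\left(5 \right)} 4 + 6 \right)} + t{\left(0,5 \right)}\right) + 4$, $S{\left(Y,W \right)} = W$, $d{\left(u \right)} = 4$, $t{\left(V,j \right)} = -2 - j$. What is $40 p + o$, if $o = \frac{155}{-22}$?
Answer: $\frac{4025}{22} \approx 182.95$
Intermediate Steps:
$o = - \frac{155}{22}$ ($o = 155 \left(- \frac{1}{22}\right) = - \frac{155}{22} \approx -7.0455$)
$p = \frac{19}{4}$ ($p = \frac{\left(\left(4 \cdot 4 + 6\right) - 7\right) + 4}{4} = \frac{\left(\left(16 + 6\right) - 7\right) + 4}{4} = \frac{\left(22 - 7\right) + 4}{4} = \frac{15 + 4}{4} = \frac{1}{4} \cdot 19 = \frac{19}{4} \approx 4.75$)
$40 p + o = 40 \cdot \frac{19}{4} - \frac{155}{22} = 190 - \frac{155}{22} = \frac{4025}{22}$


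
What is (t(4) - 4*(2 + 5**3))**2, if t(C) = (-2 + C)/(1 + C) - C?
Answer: 6543364/25 ≈ 2.6173e+5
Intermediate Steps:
t(C) = -C + (-2 + C)/(1 + C) (t(C) = (-2 + C)/(1 + C) - C = -C + (-2 + C)/(1 + C))
(t(4) - 4*(2 + 5**3))**2 = ((-2 - 1*4**2)/(1 + 4) - 4*(2 + 5**3))**2 = ((-2 - 1*16)/5 - 4*(2 + 125))**2 = ((-2 - 16)/5 - 4*127)**2 = ((1/5)*(-18) - 508)**2 = (-18/5 - 508)**2 = (-2558/5)**2 = 6543364/25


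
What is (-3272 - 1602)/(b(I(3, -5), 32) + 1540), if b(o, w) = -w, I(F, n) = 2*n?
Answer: -2437/754 ≈ -3.2321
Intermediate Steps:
(-3272 - 1602)/(b(I(3, -5), 32) + 1540) = (-3272 - 1602)/(-1*32 + 1540) = -4874/(-32 + 1540) = -4874/1508 = -4874*1/1508 = -2437/754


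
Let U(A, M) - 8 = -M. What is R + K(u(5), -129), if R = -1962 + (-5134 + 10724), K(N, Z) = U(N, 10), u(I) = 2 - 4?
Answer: 3626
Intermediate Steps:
u(I) = -2
U(A, M) = 8 - M
K(N, Z) = -2 (K(N, Z) = 8 - 1*10 = 8 - 10 = -2)
R = 3628 (R = -1962 + 5590 = 3628)
R + K(u(5), -129) = 3628 - 2 = 3626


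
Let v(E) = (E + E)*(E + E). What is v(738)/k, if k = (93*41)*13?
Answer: 17712/403 ≈ 43.950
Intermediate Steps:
v(E) = 4*E² (v(E) = (2*E)*(2*E) = 4*E²)
k = 49569 (k = 3813*13 = 49569)
v(738)/k = (4*738²)/49569 = (4*544644)*(1/49569) = 2178576*(1/49569) = 17712/403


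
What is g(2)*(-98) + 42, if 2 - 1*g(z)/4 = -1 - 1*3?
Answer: -2310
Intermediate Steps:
g(z) = 24 (g(z) = 8 - 4*(-1 - 1*3) = 8 - 4*(-1 - 3) = 8 - 4*(-4) = 8 + 16 = 24)
g(2)*(-98) + 42 = 24*(-98) + 42 = -2352 + 42 = -2310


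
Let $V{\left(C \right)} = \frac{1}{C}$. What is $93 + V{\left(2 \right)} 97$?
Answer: $\frac{283}{2} \approx 141.5$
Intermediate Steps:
$93 + V{\left(2 \right)} 97 = 93 + \frac{1}{2} \cdot 97 = 93 + \frac{97}{2} = \frac{283}{2}$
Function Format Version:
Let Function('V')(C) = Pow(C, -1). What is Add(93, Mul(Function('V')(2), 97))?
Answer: Rational(283, 2) ≈ 141.50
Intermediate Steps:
Add(93, Mul(Function('V')(2), 97)) = Add(93, Mul(Pow(2, -1), 97)) = Add(93, Mul(Rational(1, 2), 97)) = Add(93, Rational(97, 2)) = Rational(283, 2)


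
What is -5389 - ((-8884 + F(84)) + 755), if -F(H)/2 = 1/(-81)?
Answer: 221938/81 ≈ 2740.0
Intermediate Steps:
F(H) = 2/81 (F(H) = -2/(-81) = -2*(-1/81) = 2/81)
-5389 - ((-8884 + F(84)) + 755) = -5389 - ((-8884 + 2/81) + 755) = -5389 - (-719602/81 + 755) = -5389 - 1*(-658447/81) = -5389 + 658447/81 = 221938/81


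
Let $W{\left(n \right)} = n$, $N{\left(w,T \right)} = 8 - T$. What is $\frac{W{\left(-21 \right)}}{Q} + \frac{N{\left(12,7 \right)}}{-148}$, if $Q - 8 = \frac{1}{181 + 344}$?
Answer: $- \frac{1635901}{621748} \approx -2.6311$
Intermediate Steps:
$Q = \frac{4201}{525}$ ($Q = 8 + \frac{1}{181 + 344} = 8 + \frac{1}{525} = \frac{4201}{525} \approx 8.0019$)
$\frac{W{\left(-21 \right)}}{Q} + \frac{N{\left(12,7 \right)}}{-148} = - \frac{21}{\frac{4201}{525}} + \frac{8 - 7}{-148} = \left(-21\right) \frac{525}{4201} + \left(8 - 7\right) \left(- \frac{1}{148}\right) = - \frac{11025}{4201} + 1 \left(- \frac{1}{148}\right) = - \frac{11025}{4201} - \frac{1}{148} = - \frac{1635901}{621748}$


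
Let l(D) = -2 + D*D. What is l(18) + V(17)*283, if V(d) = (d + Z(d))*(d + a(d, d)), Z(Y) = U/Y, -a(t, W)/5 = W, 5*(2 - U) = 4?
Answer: -1640922/5 ≈ -3.2818e+5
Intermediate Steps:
U = 6/5 (U = 2 - ⅕*4 = 2 - ⅘ = 6/5 ≈ 1.2000)
a(t, W) = -5*W
Z(Y) = 6/(5*Y)
l(D) = -2 + D²
V(d) = -4*d*(d + 6/(5*d)) (V(d) = (d + 6/(5*d))*(d - 5*d) = (d + 6/(5*d))*(-4*d) = -4*d*(d + 6/(5*d)))
l(18) + V(17)*283 = (-2 + 18²) + (-24/5 - 4*17²)*283 = (-2 + 324) + (-24/5 - 4*289)*283 = 322 + (-24/5 - 1156)*283 = 322 - 5804/5*283 = 322 - 1642532/5 = -1640922/5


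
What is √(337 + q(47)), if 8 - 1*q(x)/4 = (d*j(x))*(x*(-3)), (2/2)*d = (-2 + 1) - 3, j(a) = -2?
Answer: √4881 ≈ 69.864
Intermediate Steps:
d = -4 (d = (-2 + 1) - 3 = -1 - 3 = -4)
q(x) = 32 + 96*x (q(x) = 32 - 4*(-4*(-2))*x*(-3) = 32 - 32*(-3*x) = 32 - (-96)*x = 32 + 96*x)
√(337 + q(47)) = √(337 + (32 + 96*47)) = √(337 + (32 + 4512)) = √(337 + 4544) = √4881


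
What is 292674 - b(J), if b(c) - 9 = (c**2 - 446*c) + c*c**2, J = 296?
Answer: -25597271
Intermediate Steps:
b(c) = 9 + c**2 + c**3 - 446*c (b(c) = 9 + ((c**2 - 446*c) + c*c**2) = 9 + ((c**2 - 446*c) + c**3) = 9 + (c**2 + c**3 - 446*c) = 9 + c**2 + c**3 - 446*c)
292674 - b(J) = 292674 - (9 + 296**2 + 296**3 - 446*296) = 292674 - (9 + 87616 + 25934336 - 132016) = 292674 - 1*25889945 = 292674 - 25889945 = -25597271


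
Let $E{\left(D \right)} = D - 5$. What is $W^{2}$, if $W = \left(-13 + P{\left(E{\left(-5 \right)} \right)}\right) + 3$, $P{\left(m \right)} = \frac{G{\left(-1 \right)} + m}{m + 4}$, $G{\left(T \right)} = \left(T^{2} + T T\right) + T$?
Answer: $\frac{289}{4} \approx 72.25$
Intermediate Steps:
$E{\left(D \right)} = -5 + D$ ($E{\left(D \right)} = D - 5 = -5 + D$)
$G{\left(T \right)} = T + 2 T^{2}$ ($G{\left(T \right)} = \left(T^{2} + T^{2}\right) + T = 2 T^{2} + T = T + 2 T^{2}$)
$P{\left(m \right)} = \frac{1 + m}{4 + m}$ ($P{\left(m \right)} = \frac{- (1 + 2 \left(-1\right)) + m}{m + 4} = \frac{- (1 - 2) + m}{4 + m} = \frac{\left(-1\right) \left(-1\right) + m}{4 + m} = \frac{1 + m}{4 + m}$)
$W = - \frac{17}{2}$ ($W = \left(-13 + \frac{1 - 10}{4 - 10}\right) + 3 = \left(-13 + \frac{1}{-6} \left(-9\right)\right) + 3 = \left(-13 - - \frac{3}{2}\right) + 3 = \left(-13 + \frac{3}{2}\right) + 3 = - \frac{23}{2} + 3 = - \frac{17}{2} \approx -8.5$)
$W^{2} = \left(- \frac{17}{2}\right)^{2} = \frac{289}{4}$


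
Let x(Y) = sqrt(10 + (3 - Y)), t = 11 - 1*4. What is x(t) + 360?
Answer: 360 + sqrt(6) ≈ 362.45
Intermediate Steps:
t = 7 (t = 11 - 4 = 7)
x(Y) = sqrt(13 - Y)
x(t) + 360 = sqrt(13 - 1*7) + 360 = sqrt(13 - 7) + 360 = sqrt(6) + 360 = 360 + sqrt(6)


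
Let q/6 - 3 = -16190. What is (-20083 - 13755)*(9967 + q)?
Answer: 2949150890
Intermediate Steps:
q = -97122 (q = 18 + 6*(-16190) = 18 - 97140 = -97122)
(-20083 - 13755)*(9967 + q) = (-20083 - 13755)*(9967 - 97122) = -33838*(-87155) = 2949150890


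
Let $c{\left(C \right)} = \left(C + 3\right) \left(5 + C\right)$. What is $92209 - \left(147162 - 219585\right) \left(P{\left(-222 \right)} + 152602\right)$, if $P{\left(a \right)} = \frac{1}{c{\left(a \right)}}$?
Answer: $\frac{175074523794196}{15841} \approx 1.1052 \cdot 10^{10}$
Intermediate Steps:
$c{\left(C \right)} = \left(3 + C\right) \left(5 + C\right)$
$P{\left(a \right)} = \frac{1}{15 + a^{2} + 8 a}$
$92209 - \left(147162 - 219585\right) \left(P{\left(-222 \right)} + 152602\right) = 92209 - \left(147162 - 219585\right) \left(\frac{1}{15 + \left(-222\right)^{2} + 8 \left(-222\right)} + 152602\right) = 92209 - - 72423 \left(\frac{1}{15 + 49284 - 1776} + 152602\right) = 92209 - - 72423 \left(\frac{1}{47523} + 152602\right) = 92209 - \left(-72423\right) \frac{7252104847}{47523} = 92209 - - \frac{175073063111427}{15841} = 92209 + \frac{175073063111427}{15841} = \frac{175074523794196}{15841}$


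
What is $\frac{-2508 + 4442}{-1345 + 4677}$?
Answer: $\frac{967}{1666} \approx 0.58043$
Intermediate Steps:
$\frac{-2508 + 4442}{-1345 + 4677} = \frac{1934}{3332} = 1934 \cdot \frac{1}{3332} = \frac{967}{1666}$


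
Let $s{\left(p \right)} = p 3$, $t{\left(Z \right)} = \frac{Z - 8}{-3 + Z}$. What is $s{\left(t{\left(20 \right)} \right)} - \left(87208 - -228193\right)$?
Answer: $- \frac{5361781}{17} \approx -3.154 \cdot 10^{5}$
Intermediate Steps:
$t{\left(Z \right)} = \frac{-8 + Z}{-3 + Z}$ ($t{\left(Z \right)} = \frac{Z - 8}{-3 + Z} = \frac{-8 + Z}{-3 + Z}$)
$s{\left(p \right)} = 3 p$
$s{\left(t{\left(20 \right)} \right)} - \left(87208 - -228193\right) = 3 \frac{-8 + 20}{-3 + 20} - \left(87208 - -228193\right) = 3 \cdot \frac{1}{17} \cdot 12 - \left(87208 + 228193\right) = 3 \cdot \frac{1}{17} \cdot 12 - 315401 = 3 \cdot \frac{12}{17} - 315401 = \frac{36}{17} - 315401 = - \frac{5361781}{17}$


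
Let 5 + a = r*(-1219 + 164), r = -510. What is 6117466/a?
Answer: 6117466/538045 ≈ 11.370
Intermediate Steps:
a = 538045 (a = -5 - 510*(-1219 + 164) = -5 - 510*(-1055) = -5 + 538050 = 538045)
6117466/a = 6117466/538045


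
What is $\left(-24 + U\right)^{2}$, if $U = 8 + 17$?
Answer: $1$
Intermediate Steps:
$U = 25$
$\left(-24 + U\right)^{2} = \left(-24 + 25\right)^{2} = 1^{2} = 1$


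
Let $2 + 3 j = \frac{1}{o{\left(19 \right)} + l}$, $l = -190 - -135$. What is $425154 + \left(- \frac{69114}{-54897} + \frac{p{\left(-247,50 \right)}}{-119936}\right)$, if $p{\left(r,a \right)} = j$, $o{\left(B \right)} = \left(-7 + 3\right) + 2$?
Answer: $\frac{159558734644161089}{375295215744} \approx 4.2516 \cdot 10^{5}$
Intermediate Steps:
$o{\left(B \right)} = -2$ ($o{\left(B \right)} = -4 + 2 = -2$)
$l = -55$ ($l = -190 + 135 = -55$)
$j = - \frac{115}{171}$ ($j = - \frac{2}{3} + \frac{1}{3 \left(-2 - 55\right)} = - \frac{2}{3} + \frac{1}{3 \left(-57\right)} = - \frac{2}{3} + \frac{1}{3} \left(- \frac{1}{57}\right) = - \frac{2}{3} - \frac{1}{171} = - \frac{115}{171} \approx -0.67251$)
$p{\left(r,a \right)} = - \frac{115}{171}$
$425154 + \left(- \frac{69114}{-54897} + \frac{p{\left(-247,50 \right)}}{-119936}\right) = 425154 - \left(- \frac{23038}{18299} - \frac{115}{20509056}\right) = 425154 - - \frac{472489736513}{375295215744} = 425154 + \left(\frac{23038}{18299} + \frac{115}{20509056}\right) = 425154 + \frac{472489736513}{375295215744} = \frac{159558734644161089}{375295215744}$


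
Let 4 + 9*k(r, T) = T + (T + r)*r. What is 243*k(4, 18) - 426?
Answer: 2328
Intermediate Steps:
k(r, T) = -4/9 + T/9 + r*(T + r)/9 (k(r, T) = -4/9 + (T + (T + r)*r)/9 = -4/9 + (T + r*(T + r))/9 = -4/9 + (T/9 + r*(T + r)/9) = -4/9 + T/9 + r*(T + r)/9)
243*k(4, 18) - 426 = 243*(-4/9 + (⅑)*18 + (⅑)*4² + (⅑)*18*4) - 426 = 243*(-4/9 + 2 + (⅑)*16 + 8) - 426 = 243*(-4/9 + 2 + 16/9 + 8) - 426 = 243*(34/3) - 426 = 2754 - 426 = 2328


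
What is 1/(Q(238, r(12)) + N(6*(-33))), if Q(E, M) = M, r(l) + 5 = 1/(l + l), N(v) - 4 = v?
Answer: -24/4775 ≈ -0.0050262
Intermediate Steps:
N(v) = 4 + v
r(l) = -5 + 1/(2*l) (r(l) = -5 + 1/(l + l) = -5 + 1/(2*l))
1/(Q(238, r(12)) + N(6*(-33))) = 1/((-5 + (½)/12) + (4 + 6*(-33))) = 1/((-5 + (½)*(1/12)) + (4 - 198)) = 1/((-5 + 1/24) - 194) = 1/(-119/24 - 194) = 1/(-4775/24) = -24/4775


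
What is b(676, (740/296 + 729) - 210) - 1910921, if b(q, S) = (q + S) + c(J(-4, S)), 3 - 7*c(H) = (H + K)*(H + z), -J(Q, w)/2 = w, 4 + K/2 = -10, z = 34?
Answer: -28897401/14 ≈ -2.0641e+6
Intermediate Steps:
K = -28 (K = -8 + 2*(-10) = -8 - 20 = -28)
J(Q, w) = -2*w
c(H) = 3/7 - (-28 + H)*(34 + H)/7 (c(H) = 3/7 - (H - 28)*(H + 34)/7 = 3/7 - (-28 + H)*(34 + H)/7)
b(q, S) = 955/7 + q - 4*S**2/7 + 19*S/7 (b(q, S) = (q + S) + (955/7 - (-12)*S/7 - 4*S**2/7) = (S + q) + (955/7 + 12*S/7 - 4*S**2/7) = (S + q) + (955/7 - 4*S**2/7 + 12*S/7) = 955/7 + q - 4*S**2/7 + 19*S/7)
b(676, (740/296 + 729) - 210) - 1910921 = (955/7 + 676 - 4*((740/296 + 729) - 210)**2/7 + 19*((740/296 + 729) - 210)/7) - 1910921 = (955/7 + 676 - 4*((740*(1/296) + 729) - 210)**2/7 + 19*((740*(1/296) + 729) - 210)/7) - 1910921 = (955/7 + 676 - 4*((5/2 + 729) - 210)**2/7 + 19*((5/2 + 729) - 210)/7) - 1910921 = (955/7 + 676 - 4*(1463/2 - 210)**2/7 + 19*(1463/2 - 210)/7) - 1910921 = (955/7 + 676 - 4*(1043/2)**2/7 + (19/7)*(1043/2)) - 1910921 = (955/7 + 676 - 4/7*1087849/4 + 2831/2) - 1910921 = (955/7 + 676 - 155407 + 2831/2) - 1910921 = -2144507/14 - 1910921 = -28897401/14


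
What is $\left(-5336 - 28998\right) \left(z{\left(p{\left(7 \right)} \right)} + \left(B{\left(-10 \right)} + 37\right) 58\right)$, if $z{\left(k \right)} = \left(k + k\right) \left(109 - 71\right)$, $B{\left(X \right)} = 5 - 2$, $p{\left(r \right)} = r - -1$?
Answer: $-100529952$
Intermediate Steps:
$p{\left(r \right)} = 1 + r$ ($p{\left(r \right)} = r + 1 = 1 + r$)
$B{\left(X \right)} = 3$ ($B{\left(X \right)} = 5 - 2 = 3$)
$z{\left(k \right)} = 76 k$ ($z{\left(k \right)} = 2 k 38 = 76 k$)
$\left(-5336 - 28998\right) \left(z{\left(p{\left(7 \right)} \right)} + \left(B{\left(-10 \right)} + 37\right) 58\right) = \left(-5336 - 28998\right) \left(76 \left(1 + 7\right) + \left(3 + 37\right) 58\right) = - 34334 \left(76 \cdot 8 + 40 \cdot 58\right) = - 34334 \left(608 + 2320\right) = \left(-34334\right) 2928 = -100529952$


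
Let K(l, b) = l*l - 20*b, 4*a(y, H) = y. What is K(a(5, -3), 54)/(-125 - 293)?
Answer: 17255/6688 ≈ 2.5800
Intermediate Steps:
a(y, H) = y/4
K(l, b) = l**2 - 20*b
K(a(5, -3), 54)/(-125 - 293) = (((1/4)*5)**2 - 20*54)/(-125 - 293) = ((5/4)**2 - 1080)/(-418) = -(25/16 - 1080)/418 = -1/418*(-17255/16) = 17255/6688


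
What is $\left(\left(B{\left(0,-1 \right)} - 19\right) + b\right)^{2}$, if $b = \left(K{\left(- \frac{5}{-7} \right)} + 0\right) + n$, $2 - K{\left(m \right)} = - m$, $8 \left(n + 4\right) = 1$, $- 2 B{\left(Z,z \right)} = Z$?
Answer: $\frac{1274641}{3136} \approx 406.45$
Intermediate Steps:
$B{\left(Z,z \right)} = - \frac{Z}{2}$
$n = - \frac{31}{8}$ ($n = -4 + \frac{1}{8} \cdot 1 = -4 + \frac{1}{8} = - \frac{31}{8} \approx -3.875$)
$K{\left(m \right)} = 2 + m$ ($K{\left(m \right)} = 2 - - m = 2 + m$)
$b = - \frac{65}{56}$ ($b = \left(\left(2 - \frac{5}{-7}\right) + 0\right) - \frac{31}{8} = \left(\left(2 - - \frac{5}{7}\right) + 0\right) - \frac{31}{8} = \left(\left(2 + \frac{5}{7}\right) + 0\right) - \frac{31}{8} = \left(\frac{19}{7} + 0\right) - \frac{31}{8} = \frac{19}{7} - \frac{31}{8} = - \frac{65}{56} \approx -1.1607$)
$\left(\left(B{\left(0,-1 \right)} - 19\right) + b\right)^{2} = \left(\left(\left(- \frac{1}{2}\right) 0 - 19\right) - \frac{65}{56}\right)^{2} = \left(\left(0 - 19\right) - \frac{65}{56}\right)^{2} = \left(-19 - \frac{65}{56}\right)^{2} = \left(- \frac{1129}{56}\right)^{2} = \frac{1274641}{3136}$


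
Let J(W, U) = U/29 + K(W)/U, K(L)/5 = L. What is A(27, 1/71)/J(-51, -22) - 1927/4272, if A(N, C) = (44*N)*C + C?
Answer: 2295120017/2096189232 ≈ 1.0949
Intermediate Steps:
K(L) = 5*L
A(N, C) = C + 44*C*N (A(N, C) = 44*C*N + C = C + 44*C*N)
J(W, U) = U/29 + 5*W/U (J(W, U) = U/29 + (5*W)/U = U*(1/29) + 5*W/U = U/29 + 5*W/U)
A(27, 1/71)/J(-51, -22) - 1927/4272 = ((1 + 44*27)/71)/((1/29)*(-22) + 5*(-51)/(-22)) - 1927/4272 = ((1 + 1188)/71)/(-22/29 + 5*(-51)*(-1/22)) - 1927*1/4272 = ((1/71)*1189)/(-22/29 + 255/22) - 1927/4272 = 1189/(71*(6911/638)) - 1927/4272 = (1189/71)*(638/6911) - 1927/4272 = 758582/490681 - 1927/4272 = 2295120017/2096189232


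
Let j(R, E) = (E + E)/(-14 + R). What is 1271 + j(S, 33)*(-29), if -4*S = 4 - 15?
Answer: 21617/15 ≈ 1441.1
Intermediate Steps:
S = 11/4 (S = -(4 - 15)/4 = -1/4*(-11) = 11/4 ≈ 2.7500)
j(R, E) = 2*E/(-14 + R) (j(R, E) = (2*E)/(-14 + R) = 2*E/(-14 + R))
1271 + j(S, 33)*(-29) = 1271 + (2*33/(-14 + 11/4))*(-29) = 1271 + (2*33/(-45/4))*(-29) = 1271 + (2*33*(-4/45))*(-29) = 1271 - 88/15*(-29) = 1271 + 2552/15 = 21617/15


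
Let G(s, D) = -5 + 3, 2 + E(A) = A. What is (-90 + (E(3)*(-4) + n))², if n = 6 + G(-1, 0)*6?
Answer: 10000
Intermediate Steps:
E(A) = -2 + A
G(s, D) = -2
n = -6 (n = 6 - 2*6 = 6 - 12 = -6)
(-90 + (E(3)*(-4) + n))² = (-90 + ((-2 + 3)*(-4) - 6))² = (-90 + (1*(-4) - 6))² = (-90 + (-4 - 6))² = (-90 - 10)² = (-100)² = 10000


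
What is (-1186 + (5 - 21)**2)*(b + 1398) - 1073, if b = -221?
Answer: -1095683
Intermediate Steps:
(-1186 + (5 - 21)**2)*(b + 1398) - 1073 = (-1186 + (5 - 21)**2)*(-221 + 1398) - 1073 = (-1186 + (-16)**2)*1177 - 1073 = (-1186 + 256)*1177 - 1073 = -930*1177 - 1073 = -1094610 - 1073 = -1095683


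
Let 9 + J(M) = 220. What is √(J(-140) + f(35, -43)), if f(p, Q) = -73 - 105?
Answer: √33 ≈ 5.7446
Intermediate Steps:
f(p, Q) = -178
J(M) = 211 (J(M) = -9 + 220 = 211)
√(J(-140) + f(35, -43)) = √(211 - 178) = √33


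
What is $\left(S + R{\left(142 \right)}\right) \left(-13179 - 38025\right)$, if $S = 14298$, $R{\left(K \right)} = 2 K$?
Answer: $-746656728$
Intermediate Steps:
$\left(S + R{\left(142 \right)}\right) \left(-13179 - 38025\right) = \left(14298 + 2 \cdot 142\right) \left(-13179 - 38025\right) = \left(14298 + 284\right) \left(-51204\right) = 14582 \left(-51204\right) = -746656728$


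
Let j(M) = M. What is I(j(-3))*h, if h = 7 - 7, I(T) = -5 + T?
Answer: 0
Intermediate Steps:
h = 0
I(j(-3))*h = (-5 - 3)*0 = -8*0 = 0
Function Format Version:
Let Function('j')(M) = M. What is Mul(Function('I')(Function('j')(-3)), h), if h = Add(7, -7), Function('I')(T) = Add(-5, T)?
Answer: 0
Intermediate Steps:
h = 0
Mul(Function('I')(Function('j')(-3)), h) = Mul(Add(-5, -3), 0) = Mul(-8, 0) = 0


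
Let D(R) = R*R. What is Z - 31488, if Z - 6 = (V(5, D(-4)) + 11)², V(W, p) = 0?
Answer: -31361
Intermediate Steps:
D(R) = R²
Z = 127 (Z = 6 + (0 + 11)² = 6 + 11² = 6 + 121 = 127)
Z - 31488 = 127 - 31488 = -31361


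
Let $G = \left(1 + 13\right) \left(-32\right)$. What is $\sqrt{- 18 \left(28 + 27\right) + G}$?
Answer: $i \sqrt{1438} \approx 37.921 i$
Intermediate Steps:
$G = -448$ ($G = 14 \left(-32\right) = -448$)
$\sqrt{- 18 \left(28 + 27\right) + G} = \sqrt{- 18 \left(28 + 27\right) - 448} = \sqrt{\left(-18\right) 55 - 448} = \sqrt{-990 - 448} = \sqrt{-1438} = i \sqrt{1438}$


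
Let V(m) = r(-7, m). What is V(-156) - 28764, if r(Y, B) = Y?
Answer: -28771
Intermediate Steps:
V(m) = -7
V(-156) - 28764 = -7 - 28764 = -28771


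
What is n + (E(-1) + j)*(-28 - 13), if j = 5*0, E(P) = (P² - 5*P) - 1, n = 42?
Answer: -163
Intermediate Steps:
E(P) = -1 + P² - 5*P
j = 0
n + (E(-1) + j)*(-28 - 13) = 42 + ((-1 + (-1)² - 5*(-1)) + 0)*(-28 - 13) = 42 + ((-1 + 1 + 5) + 0)*(-41) = 42 + (5 + 0)*(-41) = 42 + 5*(-41) = 42 - 205 = -163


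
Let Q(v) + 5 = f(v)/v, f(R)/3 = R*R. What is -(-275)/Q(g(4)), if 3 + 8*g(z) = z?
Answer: -2200/37 ≈ -59.459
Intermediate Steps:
g(z) = -3/8 + z/8
f(R) = 3*R² (f(R) = 3*(R*R) = 3*R²)
Q(v) = -5 + 3*v (Q(v) = -5 + (3*v²)/v = -5 + 3*v)
-(-275)/Q(g(4)) = -(-275)/(-5 + 3*(-3/8 + (⅛)*4)) = -(-275)/(-5 + 3*(-3/8 + ½)) = -(-275)/(-5 + 3*(⅛)) = -(-275)/(-5 + 3/8) = -(-275)/(-37/8) = -(-275)*(-8)/37 = -1*2200/37 = -2200/37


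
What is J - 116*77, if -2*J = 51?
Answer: -17915/2 ≈ -8957.5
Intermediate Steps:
J = -51/2 (J = -1/2*51 = -51/2 ≈ -25.500)
J - 116*77 = -51/2 - 116*77 = -51/2 - 8932 = -17915/2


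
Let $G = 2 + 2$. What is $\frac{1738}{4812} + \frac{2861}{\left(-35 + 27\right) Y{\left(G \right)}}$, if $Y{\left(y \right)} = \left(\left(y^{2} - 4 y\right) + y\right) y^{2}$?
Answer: $- \frac{3219319}{615936} \approx -5.2267$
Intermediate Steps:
$G = 4$
$Y{\left(y \right)} = y^{2} \left(y^{2} - 3 y\right)$ ($Y{\left(y \right)} = \left(y^{2} - 3 y\right) y^{2} = y^{2} \left(y^{2} - 3 y\right)$)
$\frac{1738}{4812} + \frac{2861}{\left(-35 + 27\right) Y{\left(G \right)}} = \frac{1738}{4812} + \frac{2861}{\left(-35 + 27\right) 4^{3} \left(-3 + 4\right)} = 1738 \cdot \frac{1}{4812} + \frac{2861}{\left(-8\right) 64 \cdot 1} = \frac{869}{2406} + \frac{2861}{\left(-8\right) 64} = \frac{869}{2406} + \frac{2861}{-512} = \frac{869}{2406} + 2861 \left(- \frac{1}{512}\right) = \frac{869}{2406} - \frac{2861}{512} = - \frac{3219319}{615936}$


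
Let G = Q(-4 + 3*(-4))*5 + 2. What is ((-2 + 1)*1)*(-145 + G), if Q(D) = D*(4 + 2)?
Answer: 623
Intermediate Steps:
Q(D) = 6*D (Q(D) = D*6 = 6*D)
G = -478 (G = (6*(-4 + 3*(-4)))*5 + 2 = (6*(-4 - 12))*5 + 2 = (6*(-16))*5 + 2 = -96*5 + 2 = -480 + 2 = -478)
((-2 + 1)*1)*(-145 + G) = ((-2 + 1)*1)*(-145 - 478) = -1*1*(-623) = -1*(-623) = 623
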